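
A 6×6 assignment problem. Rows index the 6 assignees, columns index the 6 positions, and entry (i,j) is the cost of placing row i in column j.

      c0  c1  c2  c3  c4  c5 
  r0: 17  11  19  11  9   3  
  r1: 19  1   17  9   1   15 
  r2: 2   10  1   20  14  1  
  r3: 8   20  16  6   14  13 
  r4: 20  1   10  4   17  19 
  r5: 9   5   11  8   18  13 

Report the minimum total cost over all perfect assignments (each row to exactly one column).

Minimum assignment cost: 21

optimal assignment: row0→col5 (cost 3), row1→col4 (cost 1), row2→col2 (cost 1), row3→col3 (cost 6), row4→col1 (cost 1), row5→col0 (cost 9)
total = 3 + 1 + 1 + 6 + 1 + 9 = 21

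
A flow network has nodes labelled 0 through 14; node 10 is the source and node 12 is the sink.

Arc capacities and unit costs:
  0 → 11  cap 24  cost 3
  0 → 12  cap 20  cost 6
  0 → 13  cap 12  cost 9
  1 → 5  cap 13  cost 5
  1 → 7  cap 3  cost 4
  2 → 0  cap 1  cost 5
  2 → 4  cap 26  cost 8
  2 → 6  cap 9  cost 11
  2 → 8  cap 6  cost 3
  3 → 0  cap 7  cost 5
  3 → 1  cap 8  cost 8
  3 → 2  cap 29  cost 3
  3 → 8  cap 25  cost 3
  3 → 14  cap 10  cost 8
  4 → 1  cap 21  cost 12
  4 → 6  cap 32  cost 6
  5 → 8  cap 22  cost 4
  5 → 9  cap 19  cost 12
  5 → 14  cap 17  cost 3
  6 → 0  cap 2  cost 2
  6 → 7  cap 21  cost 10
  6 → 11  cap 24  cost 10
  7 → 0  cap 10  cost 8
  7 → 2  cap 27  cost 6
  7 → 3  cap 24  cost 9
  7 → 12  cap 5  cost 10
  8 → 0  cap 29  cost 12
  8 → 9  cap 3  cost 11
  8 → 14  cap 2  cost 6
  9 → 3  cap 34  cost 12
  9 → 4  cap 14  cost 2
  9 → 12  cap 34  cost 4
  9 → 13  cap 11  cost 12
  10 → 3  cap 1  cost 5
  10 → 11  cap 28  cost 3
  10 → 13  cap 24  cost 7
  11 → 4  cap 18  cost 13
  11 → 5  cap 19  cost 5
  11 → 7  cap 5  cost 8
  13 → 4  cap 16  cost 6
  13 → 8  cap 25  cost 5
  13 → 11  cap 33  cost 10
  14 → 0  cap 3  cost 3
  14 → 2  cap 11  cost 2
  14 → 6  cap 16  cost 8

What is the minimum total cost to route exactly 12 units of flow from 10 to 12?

Minimum cost for 12 units: 253

shortest-cost path #1: 10→3→0→12 push 1 @ unit cost 16 (adds 16)
shortest-cost path #2: 10→11→5→14→0→12 push 3 @ unit cost 20 (adds 60)
shortest-cost path #3: 10→11→7→12 push 5 @ unit cost 21 (adds 105)
shortest-cost path #4: 10→11→5→9→12 push 3 @ unit cost 24 (adds 72)
total cost = 253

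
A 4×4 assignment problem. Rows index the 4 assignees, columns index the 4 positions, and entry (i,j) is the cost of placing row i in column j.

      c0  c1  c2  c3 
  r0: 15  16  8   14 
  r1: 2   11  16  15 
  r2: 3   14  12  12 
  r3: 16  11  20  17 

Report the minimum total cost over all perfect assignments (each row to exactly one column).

optimal assignment: row0→col2 (cost 8), row1→col0 (cost 2), row2→col3 (cost 12), row3→col1 (cost 11)
total = 8 + 2 + 12 + 11 = 33

Minimum assignment cost: 33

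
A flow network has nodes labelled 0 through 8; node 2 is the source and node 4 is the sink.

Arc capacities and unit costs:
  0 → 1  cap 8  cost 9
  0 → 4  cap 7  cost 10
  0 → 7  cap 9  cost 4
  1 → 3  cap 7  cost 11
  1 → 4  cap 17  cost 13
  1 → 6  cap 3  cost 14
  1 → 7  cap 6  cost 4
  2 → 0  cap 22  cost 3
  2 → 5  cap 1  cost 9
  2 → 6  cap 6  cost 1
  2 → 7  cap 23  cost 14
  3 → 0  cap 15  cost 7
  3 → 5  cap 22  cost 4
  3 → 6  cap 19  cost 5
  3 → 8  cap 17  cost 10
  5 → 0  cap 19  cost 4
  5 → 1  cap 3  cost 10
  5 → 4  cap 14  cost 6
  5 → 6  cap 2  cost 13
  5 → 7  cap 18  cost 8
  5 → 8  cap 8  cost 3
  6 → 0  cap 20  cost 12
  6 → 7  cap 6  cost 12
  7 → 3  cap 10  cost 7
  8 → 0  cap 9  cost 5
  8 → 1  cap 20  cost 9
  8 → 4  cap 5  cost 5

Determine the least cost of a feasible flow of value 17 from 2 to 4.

Minimum cost for 17 units: 322

shortest-cost path #1: 2→0→4 push 7 @ unit cost 13 (adds 91)
shortest-cost path #2: 2→5→4 push 1 @ unit cost 15 (adds 15)
shortest-cost path #3: 2→0→7→3→5→4 push 9 @ unit cost 24 (adds 216)
total cost = 322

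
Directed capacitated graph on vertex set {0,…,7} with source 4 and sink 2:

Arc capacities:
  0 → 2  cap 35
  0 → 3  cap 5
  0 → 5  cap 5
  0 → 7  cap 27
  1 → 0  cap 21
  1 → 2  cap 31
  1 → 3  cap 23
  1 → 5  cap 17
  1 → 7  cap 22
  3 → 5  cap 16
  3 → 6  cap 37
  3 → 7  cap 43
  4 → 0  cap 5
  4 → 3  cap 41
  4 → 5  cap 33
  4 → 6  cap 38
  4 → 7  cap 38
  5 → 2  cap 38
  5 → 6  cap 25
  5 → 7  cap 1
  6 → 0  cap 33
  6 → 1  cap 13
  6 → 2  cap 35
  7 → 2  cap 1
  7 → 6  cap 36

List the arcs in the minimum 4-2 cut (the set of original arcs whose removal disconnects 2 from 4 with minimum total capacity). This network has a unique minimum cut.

Min-cut arcs: {(0,2), (5,2), (6,1), (6,2), (7,2)} (total capacity 122)

augment #1: 4→0→2 push 5
augment #2: 4→5→2 push 33
augment #3: 4→6→2 push 35
augment #4: 4→7→2 push 1
augment #5: 4→3→5→2 push 5
augment #6: 4→6→0→2 push 3
augment #7: 4→3→6→0→2 push 27
augment #8: 4→3→6→1→2 push 9
augment #9: 4→7→6→1→2 push 4
max flow = 122; residual-reachable set from 4 gives S-side
cut edges (S→T): {(0,2), (5,2), (6,1), (6,2), (7,2)} total cap 122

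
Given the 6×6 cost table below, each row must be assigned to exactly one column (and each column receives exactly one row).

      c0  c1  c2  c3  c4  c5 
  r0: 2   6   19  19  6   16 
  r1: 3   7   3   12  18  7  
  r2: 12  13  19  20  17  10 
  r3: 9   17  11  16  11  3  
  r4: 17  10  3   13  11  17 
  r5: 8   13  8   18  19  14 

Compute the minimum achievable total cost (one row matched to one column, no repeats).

optimal assignment: row0→col4 (cost 6), row1→col3 (cost 12), row2→col1 (cost 13), row3→col5 (cost 3), row4→col2 (cost 3), row5→col0 (cost 8)
total = 6 + 12 + 13 + 3 + 3 + 8 = 45

Minimum assignment cost: 45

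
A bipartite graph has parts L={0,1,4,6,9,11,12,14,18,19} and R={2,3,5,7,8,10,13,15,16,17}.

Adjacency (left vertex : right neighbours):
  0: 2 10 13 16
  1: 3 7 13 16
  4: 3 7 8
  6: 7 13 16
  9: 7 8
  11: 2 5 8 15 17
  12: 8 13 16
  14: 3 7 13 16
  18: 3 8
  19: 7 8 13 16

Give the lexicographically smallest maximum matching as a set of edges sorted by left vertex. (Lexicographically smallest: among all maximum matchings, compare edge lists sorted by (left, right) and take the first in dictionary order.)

|M| = 7 (so the lex-smallest maximum matching has 7 edges)
process left vertices in ascending order; for each, take the smallest-labelled available neighbour that still permits 7 edges overall, or leave it unmatched if none does
lex-smallest matching: {0-2, 1-3, 4-7, 6-13, 9-8, 11-5, 12-16}

Lex-smallest maximum matching: {(0,2), (1,3), (4,7), (6,13), (9,8), (11,5), (12,16)}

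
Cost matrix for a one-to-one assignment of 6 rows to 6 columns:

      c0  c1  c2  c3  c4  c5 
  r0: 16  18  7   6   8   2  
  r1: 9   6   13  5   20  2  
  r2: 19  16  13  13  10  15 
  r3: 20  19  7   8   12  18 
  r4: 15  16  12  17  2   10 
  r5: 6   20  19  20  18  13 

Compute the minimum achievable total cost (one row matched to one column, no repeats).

optimal assignment: row0→col5 (cost 2), row1→col1 (cost 6), row2→col3 (cost 13), row3→col2 (cost 7), row4→col4 (cost 2), row5→col0 (cost 6)
total = 2 + 6 + 13 + 7 + 2 + 6 = 36

Minimum assignment cost: 36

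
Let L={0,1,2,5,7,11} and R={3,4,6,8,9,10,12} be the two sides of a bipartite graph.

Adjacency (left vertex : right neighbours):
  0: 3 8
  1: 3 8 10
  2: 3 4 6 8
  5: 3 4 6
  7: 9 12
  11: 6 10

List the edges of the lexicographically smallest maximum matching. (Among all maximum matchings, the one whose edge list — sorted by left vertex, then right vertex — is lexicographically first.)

|M| = 6 (so the lex-smallest maximum matching has 6 edges)
process left vertices in ascending order; for each, take the smallest-labelled available neighbour that still permits 6 edges overall, or leave it unmatched if none does
lex-smallest matching: {0-3, 1-8, 2-4, 5-6, 7-9, 11-10}

Lex-smallest maximum matching: {(0,3), (1,8), (2,4), (5,6), (7,9), (11,10)}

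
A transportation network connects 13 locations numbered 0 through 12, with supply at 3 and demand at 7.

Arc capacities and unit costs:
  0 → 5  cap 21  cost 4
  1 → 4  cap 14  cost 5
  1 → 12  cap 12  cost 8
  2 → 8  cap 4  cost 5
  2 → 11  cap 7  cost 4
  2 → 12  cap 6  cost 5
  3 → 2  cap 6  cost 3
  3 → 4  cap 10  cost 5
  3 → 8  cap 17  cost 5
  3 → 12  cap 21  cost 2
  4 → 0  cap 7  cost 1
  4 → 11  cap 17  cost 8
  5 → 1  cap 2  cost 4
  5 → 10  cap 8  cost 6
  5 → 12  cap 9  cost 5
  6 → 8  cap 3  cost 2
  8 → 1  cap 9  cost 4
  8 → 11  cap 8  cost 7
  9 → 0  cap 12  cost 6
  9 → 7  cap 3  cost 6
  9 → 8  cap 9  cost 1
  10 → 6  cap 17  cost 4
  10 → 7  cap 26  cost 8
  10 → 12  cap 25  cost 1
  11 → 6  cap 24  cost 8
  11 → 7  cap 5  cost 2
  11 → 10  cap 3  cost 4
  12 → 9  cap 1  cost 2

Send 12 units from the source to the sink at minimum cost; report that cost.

shortest-cost path #1: 3→2→11→7 push 5 @ unit cost 9 (adds 45)
shortest-cost path #2: 3→12→9→7 push 1 @ unit cost 10 (adds 10)
shortest-cost path #3: 3→2→11→10→7 push 1 @ unit cost 19 (adds 19)
shortest-cost path #4: 3→8→11→10→7 push 2 @ unit cost 24 (adds 48)
shortest-cost path #5: 3→4→0→5→10→7 push 3 @ unit cost 24 (adds 72)
total cost = 194

Minimum cost for 12 units: 194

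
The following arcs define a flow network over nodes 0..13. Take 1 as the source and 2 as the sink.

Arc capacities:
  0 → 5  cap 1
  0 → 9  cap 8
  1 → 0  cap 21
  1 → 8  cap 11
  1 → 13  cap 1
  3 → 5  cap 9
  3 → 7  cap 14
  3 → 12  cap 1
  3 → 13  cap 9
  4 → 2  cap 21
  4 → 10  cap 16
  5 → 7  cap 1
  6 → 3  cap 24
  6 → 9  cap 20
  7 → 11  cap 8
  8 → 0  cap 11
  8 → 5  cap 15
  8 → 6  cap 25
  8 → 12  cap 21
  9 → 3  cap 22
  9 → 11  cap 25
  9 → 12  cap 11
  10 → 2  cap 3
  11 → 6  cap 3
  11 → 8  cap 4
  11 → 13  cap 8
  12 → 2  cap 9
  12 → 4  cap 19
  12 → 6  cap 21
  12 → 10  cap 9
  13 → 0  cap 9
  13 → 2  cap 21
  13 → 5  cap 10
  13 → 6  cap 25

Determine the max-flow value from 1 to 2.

Maximum flow value: 21

augment #1: 1→13→2 bottleneck 1, total now 1
augment #2: 1→8→12→2 bottleneck 9, total now 10
augment #3: 1→8→12→4→2 bottleneck 2, total now 12
augment #4: 1→0→9→3→13→2 bottleneck 8, total now 20
augment #5: 1→0→5→7→11→13→2 bottleneck 1, total now 21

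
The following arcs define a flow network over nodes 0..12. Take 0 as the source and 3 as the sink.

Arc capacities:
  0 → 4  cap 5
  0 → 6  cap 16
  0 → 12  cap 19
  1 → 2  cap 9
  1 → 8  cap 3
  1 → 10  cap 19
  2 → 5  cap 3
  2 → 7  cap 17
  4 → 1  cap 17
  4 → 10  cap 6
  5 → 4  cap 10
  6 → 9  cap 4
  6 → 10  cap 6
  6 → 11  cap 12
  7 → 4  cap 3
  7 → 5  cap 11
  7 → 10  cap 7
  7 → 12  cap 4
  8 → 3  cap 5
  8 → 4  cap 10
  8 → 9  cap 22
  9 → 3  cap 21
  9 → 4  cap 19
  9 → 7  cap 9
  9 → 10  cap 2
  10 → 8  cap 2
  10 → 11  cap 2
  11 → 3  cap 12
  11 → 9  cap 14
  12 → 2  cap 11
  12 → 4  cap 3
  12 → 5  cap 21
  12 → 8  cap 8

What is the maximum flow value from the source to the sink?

augment #1: 0→6→9→3 bottleneck 4, total now 4
augment #2: 0→6→11→3 bottleneck 12, total now 16
augment #3: 0→12→8→3 bottleneck 5, total now 21
augment #4: 0→12→8→9→3 bottleneck 3, total now 24
augment #5: 0→4→1→8→9→3 bottleneck 3, total now 27
augment #6: 0→4→10→8→9→3 bottleneck 2, total now 29
augment #7: 0→12→4→10→11→9→3 bottleneck 2, total now 31

Maximum flow value: 31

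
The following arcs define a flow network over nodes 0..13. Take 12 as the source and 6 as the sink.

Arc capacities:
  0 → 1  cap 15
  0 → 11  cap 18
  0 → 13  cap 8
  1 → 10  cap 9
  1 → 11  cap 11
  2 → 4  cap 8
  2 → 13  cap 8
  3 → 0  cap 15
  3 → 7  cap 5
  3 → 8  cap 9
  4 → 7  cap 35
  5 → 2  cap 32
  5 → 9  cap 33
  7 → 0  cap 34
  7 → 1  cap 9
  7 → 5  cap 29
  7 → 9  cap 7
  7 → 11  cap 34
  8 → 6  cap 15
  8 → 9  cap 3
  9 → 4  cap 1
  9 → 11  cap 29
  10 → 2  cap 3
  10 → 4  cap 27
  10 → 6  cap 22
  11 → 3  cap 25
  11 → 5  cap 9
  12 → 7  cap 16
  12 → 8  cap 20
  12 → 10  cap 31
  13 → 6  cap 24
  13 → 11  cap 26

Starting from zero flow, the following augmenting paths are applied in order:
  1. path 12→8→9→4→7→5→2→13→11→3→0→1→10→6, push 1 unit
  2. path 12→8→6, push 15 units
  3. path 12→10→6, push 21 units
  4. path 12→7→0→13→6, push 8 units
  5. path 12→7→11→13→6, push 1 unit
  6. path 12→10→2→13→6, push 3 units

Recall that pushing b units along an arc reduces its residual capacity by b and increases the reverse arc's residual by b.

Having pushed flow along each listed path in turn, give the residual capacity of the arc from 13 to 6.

Residual capacity of (13,6): 12

after path 1 (12→8→9→4→7→5→2→13→11→3→0→1→10→6, push 1): res(13,6)=24
after path 2 (12→8→6, push 15): res(13,6)=24
after path 3 (12→10→6, push 21): res(13,6)=24
after path 4 (12→7→0→13→6, push 8): res(13,6)=16
after path 5 (12→7→11→13→6, push 1): res(13,6)=15
after path 6 (12→10→2→13→6, push 3): res(13,6)=12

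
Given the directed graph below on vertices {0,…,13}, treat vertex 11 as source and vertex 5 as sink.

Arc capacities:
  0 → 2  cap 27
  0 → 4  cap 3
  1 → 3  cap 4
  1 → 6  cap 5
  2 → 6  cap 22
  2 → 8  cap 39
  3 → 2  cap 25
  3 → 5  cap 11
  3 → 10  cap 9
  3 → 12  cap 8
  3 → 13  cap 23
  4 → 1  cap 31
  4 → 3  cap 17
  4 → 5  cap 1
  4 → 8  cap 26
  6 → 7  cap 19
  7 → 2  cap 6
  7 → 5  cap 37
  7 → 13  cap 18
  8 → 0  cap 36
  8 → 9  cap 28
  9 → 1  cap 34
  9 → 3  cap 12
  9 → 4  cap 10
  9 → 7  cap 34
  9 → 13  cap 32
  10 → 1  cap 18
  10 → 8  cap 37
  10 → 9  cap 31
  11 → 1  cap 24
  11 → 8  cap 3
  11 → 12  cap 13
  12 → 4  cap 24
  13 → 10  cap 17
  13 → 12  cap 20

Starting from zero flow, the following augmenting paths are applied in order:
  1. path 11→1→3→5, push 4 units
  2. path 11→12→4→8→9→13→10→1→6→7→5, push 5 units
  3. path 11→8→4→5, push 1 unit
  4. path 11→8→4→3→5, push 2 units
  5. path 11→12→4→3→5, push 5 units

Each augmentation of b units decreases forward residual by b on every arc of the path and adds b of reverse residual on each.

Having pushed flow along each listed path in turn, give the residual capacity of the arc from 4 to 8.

Residual capacity of (4,8): 24

after path 1 (11→1→3→5, push 4): res(4,8)=26
after path 2 (11→12→4→8→9→13→10→1→6→7→5, push 5): res(4,8)=21
after path 3 (11→8→4→5, push 1): res(4,8)=22
after path 4 (11→8→4→3→5, push 2): res(4,8)=24
after path 5 (11→12→4→3→5, push 5): res(4,8)=24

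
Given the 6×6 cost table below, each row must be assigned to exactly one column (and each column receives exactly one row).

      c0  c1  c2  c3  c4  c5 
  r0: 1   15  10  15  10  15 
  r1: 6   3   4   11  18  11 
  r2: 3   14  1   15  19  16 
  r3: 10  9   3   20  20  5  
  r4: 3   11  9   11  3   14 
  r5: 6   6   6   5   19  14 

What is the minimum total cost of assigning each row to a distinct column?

Minimum assignment cost: 18

optimal assignment: row0→col0 (cost 1), row1→col1 (cost 3), row2→col2 (cost 1), row3→col5 (cost 5), row4→col4 (cost 3), row5→col3 (cost 5)
total = 1 + 3 + 1 + 5 + 3 + 5 = 18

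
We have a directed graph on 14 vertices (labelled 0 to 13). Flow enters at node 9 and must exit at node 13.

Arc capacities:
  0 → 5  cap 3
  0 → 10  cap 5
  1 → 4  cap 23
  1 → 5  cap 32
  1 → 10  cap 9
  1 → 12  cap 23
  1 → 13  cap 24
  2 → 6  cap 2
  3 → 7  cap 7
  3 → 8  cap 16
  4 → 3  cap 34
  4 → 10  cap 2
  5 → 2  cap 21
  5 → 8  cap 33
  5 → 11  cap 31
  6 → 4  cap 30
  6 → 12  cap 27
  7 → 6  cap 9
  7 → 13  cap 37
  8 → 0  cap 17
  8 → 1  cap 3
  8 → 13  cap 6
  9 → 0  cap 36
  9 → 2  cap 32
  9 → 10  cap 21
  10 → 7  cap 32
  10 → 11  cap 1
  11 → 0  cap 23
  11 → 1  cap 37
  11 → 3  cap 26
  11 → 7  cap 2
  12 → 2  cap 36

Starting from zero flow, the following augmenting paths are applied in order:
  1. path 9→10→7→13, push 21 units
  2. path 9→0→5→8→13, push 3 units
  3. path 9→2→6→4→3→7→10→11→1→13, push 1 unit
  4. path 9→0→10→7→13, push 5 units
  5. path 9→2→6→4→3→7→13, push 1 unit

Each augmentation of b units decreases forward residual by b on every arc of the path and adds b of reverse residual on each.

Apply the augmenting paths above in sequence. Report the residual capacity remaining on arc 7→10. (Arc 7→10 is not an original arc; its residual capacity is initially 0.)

after path 1 (9→10→7→13, push 21): res(7,10)=21
after path 2 (9→0→5→8→13, push 3): res(7,10)=21
after path 3 (9→2→6→4→3→7→10→11→1→13, push 1): res(7,10)=20
after path 4 (9→0→10→7→13, push 5): res(7,10)=25
after path 5 (9→2→6→4→3→7→13, push 1): res(7,10)=25

Residual capacity of (7,10): 25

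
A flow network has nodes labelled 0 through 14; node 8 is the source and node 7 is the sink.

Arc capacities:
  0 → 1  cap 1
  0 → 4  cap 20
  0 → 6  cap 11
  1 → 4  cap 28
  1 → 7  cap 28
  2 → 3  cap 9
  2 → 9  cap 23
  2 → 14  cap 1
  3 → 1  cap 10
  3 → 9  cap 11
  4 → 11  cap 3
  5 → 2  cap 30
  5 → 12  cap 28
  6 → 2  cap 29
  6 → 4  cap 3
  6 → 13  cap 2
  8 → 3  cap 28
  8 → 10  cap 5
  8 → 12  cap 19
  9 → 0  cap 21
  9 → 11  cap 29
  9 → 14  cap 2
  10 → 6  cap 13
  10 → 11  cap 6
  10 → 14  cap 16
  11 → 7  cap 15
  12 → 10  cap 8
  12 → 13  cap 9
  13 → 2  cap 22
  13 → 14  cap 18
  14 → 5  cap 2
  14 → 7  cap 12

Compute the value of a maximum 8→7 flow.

augment #1: 8→3→1→7 bottleneck 10, total now 10
augment #2: 8→10→11→7 bottleneck 5, total now 15
augment #3: 8→3→9→11→7 bottleneck 10, total now 25
augment #4: 8→3→9→14→7 bottleneck 1, total now 26
augment #5: 8→12→10→14→7 bottleneck 8, total now 34
augment #6: 8→12→13→14→7 bottleneck 3, total now 37
augment #7: 8→12→13→2→9→0→1→7 bottleneck 1, total now 38

Maximum flow value: 38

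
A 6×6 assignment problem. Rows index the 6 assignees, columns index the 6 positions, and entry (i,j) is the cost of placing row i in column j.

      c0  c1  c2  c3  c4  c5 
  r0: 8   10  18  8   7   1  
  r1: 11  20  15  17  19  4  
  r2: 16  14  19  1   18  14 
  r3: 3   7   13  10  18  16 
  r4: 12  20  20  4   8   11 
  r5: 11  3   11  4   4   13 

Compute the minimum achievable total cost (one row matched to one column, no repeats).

optimal assignment: row0→col5 (cost 1), row1→col2 (cost 15), row2→col3 (cost 1), row3→col0 (cost 3), row4→col4 (cost 8), row5→col1 (cost 3)
total = 1 + 15 + 1 + 3 + 8 + 3 = 31

Minimum assignment cost: 31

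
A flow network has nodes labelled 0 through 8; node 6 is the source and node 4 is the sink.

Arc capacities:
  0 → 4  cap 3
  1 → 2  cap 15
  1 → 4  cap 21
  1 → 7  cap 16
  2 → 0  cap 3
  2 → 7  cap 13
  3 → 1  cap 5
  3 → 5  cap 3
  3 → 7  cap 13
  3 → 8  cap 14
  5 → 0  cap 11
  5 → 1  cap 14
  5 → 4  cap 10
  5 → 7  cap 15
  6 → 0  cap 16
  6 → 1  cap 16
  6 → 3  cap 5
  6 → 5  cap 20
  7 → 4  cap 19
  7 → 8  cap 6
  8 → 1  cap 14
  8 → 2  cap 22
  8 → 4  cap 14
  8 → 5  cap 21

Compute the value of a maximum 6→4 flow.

Maximum flow value: 44

augment #1: 6→0→4 bottleneck 3, total now 3
augment #2: 6→1→4 bottleneck 16, total now 19
augment #3: 6→5→4 bottleneck 10, total now 29
augment #4: 6→3→1→4 bottleneck 5, total now 34
augment #5: 6→5→7→4 bottleneck 10, total now 44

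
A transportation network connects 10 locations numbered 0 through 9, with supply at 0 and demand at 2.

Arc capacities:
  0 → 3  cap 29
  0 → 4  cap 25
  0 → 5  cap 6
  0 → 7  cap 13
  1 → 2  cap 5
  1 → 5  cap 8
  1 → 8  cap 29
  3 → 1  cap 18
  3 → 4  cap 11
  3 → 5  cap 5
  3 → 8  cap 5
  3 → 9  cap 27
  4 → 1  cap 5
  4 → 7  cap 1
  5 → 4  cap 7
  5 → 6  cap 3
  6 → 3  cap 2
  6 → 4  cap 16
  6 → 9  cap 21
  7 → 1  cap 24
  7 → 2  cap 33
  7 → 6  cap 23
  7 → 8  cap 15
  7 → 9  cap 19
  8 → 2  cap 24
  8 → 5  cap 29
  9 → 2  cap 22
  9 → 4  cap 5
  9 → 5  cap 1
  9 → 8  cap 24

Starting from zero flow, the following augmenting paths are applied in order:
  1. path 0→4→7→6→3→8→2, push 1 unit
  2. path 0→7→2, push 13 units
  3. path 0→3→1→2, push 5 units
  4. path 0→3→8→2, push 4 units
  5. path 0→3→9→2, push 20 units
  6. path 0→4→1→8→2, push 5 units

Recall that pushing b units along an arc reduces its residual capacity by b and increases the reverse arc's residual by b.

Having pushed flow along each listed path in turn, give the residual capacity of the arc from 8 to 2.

Residual capacity of (8,2): 14

after path 1 (0→4→7→6→3→8→2, push 1): res(8,2)=23
after path 2 (0→7→2, push 13): res(8,2)=23
after path 3 (0→3→1→2, push 5): res(8,2)=23
after path 4 (0→3→8→2, push 4): res(8,2)=19
after path 5 (0→3→9→2, push 20): res(8,2)=19
after path 6 (0→4→1→8→2, push 5): res(8,2)=14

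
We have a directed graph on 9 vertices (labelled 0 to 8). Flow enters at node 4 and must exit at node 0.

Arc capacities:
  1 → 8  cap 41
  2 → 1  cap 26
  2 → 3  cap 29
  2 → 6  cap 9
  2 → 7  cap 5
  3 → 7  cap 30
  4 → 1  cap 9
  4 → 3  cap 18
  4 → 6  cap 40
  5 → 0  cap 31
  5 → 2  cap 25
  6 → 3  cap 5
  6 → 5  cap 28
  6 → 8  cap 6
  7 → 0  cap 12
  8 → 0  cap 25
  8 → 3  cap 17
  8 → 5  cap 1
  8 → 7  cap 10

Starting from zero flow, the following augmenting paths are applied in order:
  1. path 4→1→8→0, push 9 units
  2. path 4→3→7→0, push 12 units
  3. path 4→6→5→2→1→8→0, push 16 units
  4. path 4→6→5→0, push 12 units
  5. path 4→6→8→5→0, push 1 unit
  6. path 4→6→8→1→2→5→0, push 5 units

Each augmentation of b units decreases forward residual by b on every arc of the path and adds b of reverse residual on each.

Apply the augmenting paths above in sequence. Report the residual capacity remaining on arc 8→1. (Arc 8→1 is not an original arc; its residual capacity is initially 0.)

Residual capacity of (8,1): 20

after path 1 (4→1→8→0, push 9): res(8,1)=9
after path 2 (4→3→7→0, push 12): res(8,1)=9
after path 3 (4→6→5→2→1→8→0, push 16): res(8,1)=25
after path 4 (4→6→5→0, push 12): res(8,1)=25
after path 5 (4→6→8→5→0, push 1): res(8,1)=25
after path 6 (4→6→8→1→2→5→0, push 5): res(8,1)=20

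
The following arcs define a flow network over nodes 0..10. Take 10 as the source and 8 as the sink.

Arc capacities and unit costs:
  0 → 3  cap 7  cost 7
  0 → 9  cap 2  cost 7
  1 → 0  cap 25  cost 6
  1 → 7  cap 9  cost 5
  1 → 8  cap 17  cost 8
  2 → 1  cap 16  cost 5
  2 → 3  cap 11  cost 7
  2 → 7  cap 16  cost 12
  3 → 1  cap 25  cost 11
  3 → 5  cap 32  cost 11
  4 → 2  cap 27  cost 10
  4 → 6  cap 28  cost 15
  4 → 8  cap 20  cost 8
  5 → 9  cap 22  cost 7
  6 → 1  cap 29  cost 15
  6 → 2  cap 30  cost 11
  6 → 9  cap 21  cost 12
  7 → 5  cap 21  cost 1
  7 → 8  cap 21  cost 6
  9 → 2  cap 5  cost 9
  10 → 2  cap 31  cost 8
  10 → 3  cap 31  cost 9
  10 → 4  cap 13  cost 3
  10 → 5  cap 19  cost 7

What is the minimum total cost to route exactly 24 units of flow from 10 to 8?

Minimum cost for 24 units: 374

shortest-cost path #1: 10→4→8 push 13 @ unit cost 11 (adds 143)
shortest-cost path #2: 10→2→1→8 push 11 @ unit cost 21 (adds 231)
total cost = 374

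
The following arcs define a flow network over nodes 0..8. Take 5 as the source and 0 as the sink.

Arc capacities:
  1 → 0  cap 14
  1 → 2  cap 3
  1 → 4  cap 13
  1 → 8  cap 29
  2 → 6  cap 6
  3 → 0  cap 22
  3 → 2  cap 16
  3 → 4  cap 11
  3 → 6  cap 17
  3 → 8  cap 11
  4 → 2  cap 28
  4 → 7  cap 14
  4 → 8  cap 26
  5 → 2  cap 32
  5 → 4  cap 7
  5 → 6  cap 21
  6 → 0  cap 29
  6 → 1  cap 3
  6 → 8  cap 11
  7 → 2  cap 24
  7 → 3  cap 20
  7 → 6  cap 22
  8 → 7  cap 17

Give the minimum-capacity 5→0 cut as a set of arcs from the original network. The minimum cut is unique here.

Min-cut arcs: {(2,6), (5,4), (5,6)} (total capacity 34)

augment #1: 5→6→0 push 21
augment #2: 5→2→6→0 push 6
augment #3: 5→4→7→3→0 push 7
max flow = 34; residual-reachable set from 5 gives S-side
cut edges (S→T): {(2,6), (5,4), (5,6)} total cap 34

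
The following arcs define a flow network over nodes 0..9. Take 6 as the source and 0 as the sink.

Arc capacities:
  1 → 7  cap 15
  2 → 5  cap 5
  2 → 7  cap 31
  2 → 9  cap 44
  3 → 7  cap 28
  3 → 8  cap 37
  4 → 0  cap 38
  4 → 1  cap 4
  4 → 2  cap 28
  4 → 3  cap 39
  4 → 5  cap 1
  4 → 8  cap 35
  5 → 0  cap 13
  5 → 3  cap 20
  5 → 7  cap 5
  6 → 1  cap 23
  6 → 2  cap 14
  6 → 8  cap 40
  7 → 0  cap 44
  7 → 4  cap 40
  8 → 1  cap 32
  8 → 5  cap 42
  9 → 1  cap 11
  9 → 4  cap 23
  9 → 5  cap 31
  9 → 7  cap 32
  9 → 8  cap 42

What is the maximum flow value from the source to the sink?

Maximum flow value: 67

augment #1: 6→1→7→0 bottleneck 15, total now 15
augment #2: 6→2→5→0 bottleneck 5, total now 20
augment #3: 6→2→7→0 bottleneck 9, total now 29
augment #4: 6→8→5→0 bottleneck 8, total now 37
augment #5: 6→8→5→7→0 bottleneck 5, total now 42
augment #6: 6→8→5→2→7→0 bottleneck 5, total now 47
augment #7: 6→8→5→3→7→0 bottleneck 10, total now 57
augment #8: 6→8→5→3→7→4→0 bottleneck 10, total now 67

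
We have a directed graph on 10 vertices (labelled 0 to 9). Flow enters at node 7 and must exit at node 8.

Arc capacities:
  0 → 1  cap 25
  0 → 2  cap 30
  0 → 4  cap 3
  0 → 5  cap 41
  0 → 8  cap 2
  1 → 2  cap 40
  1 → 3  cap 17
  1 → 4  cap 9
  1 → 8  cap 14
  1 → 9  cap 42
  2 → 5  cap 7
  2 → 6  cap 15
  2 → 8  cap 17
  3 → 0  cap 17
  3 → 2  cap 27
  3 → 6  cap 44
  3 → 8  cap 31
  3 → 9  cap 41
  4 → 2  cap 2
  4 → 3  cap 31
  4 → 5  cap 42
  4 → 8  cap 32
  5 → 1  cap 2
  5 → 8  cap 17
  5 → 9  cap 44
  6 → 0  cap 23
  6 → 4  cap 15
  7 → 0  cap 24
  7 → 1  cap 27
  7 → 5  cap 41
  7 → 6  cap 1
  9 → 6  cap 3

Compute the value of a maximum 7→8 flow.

augment #1: 7→0→8 bottleneck 2, total now 2
augment #2: 7→1→8 bottleneck 14, total now 16
augment #3: 7→5→8 bottleneck 17, total now 33
augment #4: 7→0→2→8 bottleneck 17, total now 50
augment #5: 7→0→4→8 bottleneck 3, total now 53
augment #6: 7→1→3→8 bottleneck 13, total now 66
augment #7: 7→6→4→8 bottleneck 1, total now 67
augment #8: 7→0→1→3→8 bottleneck 2, total now 69
augment #9: 7→5→1→3→8 bottleneck 2, total now 71
augment #10: 7→5→9→6→4→8 bottleneck 3, total now 74

Maximum flow value: 74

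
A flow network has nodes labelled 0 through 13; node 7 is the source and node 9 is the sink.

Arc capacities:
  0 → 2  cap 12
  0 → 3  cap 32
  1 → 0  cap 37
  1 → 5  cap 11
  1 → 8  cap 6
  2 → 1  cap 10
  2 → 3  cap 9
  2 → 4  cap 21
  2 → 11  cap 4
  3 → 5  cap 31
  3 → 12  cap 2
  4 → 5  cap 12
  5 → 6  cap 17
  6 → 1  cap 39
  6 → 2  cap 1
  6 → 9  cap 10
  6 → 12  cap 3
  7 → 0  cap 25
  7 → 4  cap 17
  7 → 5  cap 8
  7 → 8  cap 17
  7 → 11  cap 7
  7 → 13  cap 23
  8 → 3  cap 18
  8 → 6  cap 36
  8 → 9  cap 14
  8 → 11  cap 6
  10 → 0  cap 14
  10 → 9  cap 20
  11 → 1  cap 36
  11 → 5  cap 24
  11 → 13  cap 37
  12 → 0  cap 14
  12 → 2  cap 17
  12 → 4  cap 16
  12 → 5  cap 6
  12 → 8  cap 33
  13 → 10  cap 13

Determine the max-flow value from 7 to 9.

augment #1: 7→8→9 bottleneck 14, total now 14
augment #2: 7→5→6→9 bottleneck 8, total now 22
augment #3: 7→8→6→9 bottleneck 2, total now 24
augment #4: 7→13→10→9 bottleneck 13, total now 37

Maximum flow value: 37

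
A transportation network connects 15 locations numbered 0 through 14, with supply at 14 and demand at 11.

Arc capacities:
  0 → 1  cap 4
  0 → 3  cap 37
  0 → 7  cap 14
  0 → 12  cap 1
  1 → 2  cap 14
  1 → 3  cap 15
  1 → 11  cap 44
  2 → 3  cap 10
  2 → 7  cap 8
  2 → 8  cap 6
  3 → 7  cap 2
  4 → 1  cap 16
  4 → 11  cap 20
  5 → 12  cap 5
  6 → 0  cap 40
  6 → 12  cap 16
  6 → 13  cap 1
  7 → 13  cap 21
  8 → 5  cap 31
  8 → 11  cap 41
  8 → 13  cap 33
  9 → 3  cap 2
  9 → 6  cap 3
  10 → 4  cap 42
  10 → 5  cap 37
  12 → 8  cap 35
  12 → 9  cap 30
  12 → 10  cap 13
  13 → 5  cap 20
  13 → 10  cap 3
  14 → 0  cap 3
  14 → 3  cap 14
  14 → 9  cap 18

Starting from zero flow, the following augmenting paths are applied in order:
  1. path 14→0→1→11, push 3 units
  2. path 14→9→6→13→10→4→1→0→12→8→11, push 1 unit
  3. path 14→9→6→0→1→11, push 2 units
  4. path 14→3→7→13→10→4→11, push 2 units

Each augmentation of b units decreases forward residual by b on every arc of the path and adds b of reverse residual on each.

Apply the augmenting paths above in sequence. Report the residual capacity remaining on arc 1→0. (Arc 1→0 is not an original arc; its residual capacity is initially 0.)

after path 1 (14→0→1→11, push 3): res(1,0)=3
after path 2 (14→9→6→13→10→4→1→0→12→8→11, push 1): res(1,0)=2
after path 3 (14→9→6→0→1→11, push 2): res(1,0)=4
after path 4 (14→3→7→13→10→4→11, push 2): res(1,0)=4

Residual capacity of (1,0): 4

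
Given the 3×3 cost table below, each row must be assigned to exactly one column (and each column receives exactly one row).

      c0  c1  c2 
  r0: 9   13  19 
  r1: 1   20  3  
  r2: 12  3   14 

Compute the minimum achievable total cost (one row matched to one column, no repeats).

optimal assignment: row0→col0 (cost 9), row1→col2 (cost 3), row2→col1 (cost 3)
total = 9 + 3 + 3 = 15

Minimum assignment cost: 15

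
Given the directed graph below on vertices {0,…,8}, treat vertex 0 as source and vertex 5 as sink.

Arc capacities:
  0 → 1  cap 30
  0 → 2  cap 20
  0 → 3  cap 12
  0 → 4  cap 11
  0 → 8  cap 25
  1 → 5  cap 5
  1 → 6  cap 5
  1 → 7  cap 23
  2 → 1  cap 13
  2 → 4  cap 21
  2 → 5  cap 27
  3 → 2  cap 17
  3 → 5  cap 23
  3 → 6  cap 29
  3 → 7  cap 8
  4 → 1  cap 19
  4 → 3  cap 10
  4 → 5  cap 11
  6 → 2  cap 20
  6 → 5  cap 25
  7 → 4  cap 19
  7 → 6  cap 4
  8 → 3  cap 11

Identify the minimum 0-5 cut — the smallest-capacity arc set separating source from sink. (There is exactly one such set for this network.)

augment #1: 0→1→5 push 5
augment #2: 0→2→5 push 20
augment #3: 0→3→5 push 12
augment #4: 0→4→5 push 11
augment #5: 0→1→6→5 push 5
augment #6: 0→8→3→5 push 11
augment #7: 0→1→7→6→5 push 4
augment #8: 0→1→7→4→3→2→5 push 7
augment #9: 0→1→7→4→3→6→5 push 3
max flow = 78; residual-reachable set from 0 gives S-side
cut edges (S→T): {(0,2), (0,3), (1,5), (1,6), (4,3), (4,5), (7,6), (8,3)} total cap 78

Min-cut arcs: {(0,2), (0,3), (1,5), (1,6), (4,3), (4,5), (7,6), (8,3)} (total capacity 78)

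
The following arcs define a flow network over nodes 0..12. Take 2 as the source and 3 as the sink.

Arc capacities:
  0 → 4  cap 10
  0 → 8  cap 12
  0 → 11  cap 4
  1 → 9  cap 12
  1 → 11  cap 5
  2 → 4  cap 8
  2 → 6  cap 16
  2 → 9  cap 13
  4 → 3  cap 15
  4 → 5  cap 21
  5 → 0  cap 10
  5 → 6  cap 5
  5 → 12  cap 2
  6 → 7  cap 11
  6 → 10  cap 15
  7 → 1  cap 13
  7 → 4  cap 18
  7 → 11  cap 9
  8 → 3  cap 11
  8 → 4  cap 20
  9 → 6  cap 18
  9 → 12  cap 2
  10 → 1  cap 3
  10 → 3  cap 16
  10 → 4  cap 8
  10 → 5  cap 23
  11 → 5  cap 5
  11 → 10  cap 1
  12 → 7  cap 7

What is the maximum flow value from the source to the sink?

Maximum flow value: 36

augment #1: 2→4→3 bottleneck 8, total now 8
augment #2: 2→6→10→3 bottleneck 15, total now 23
augment #3: 2→6→7→4→3 bottleneck 1, total now 24
augment #4: 2→9→6→7→4→3 bottleneck 6, total now 30
augment #5: 2→9→6→7→11→10→3 bottleneck 1, total now 31
augment #6: 2→9→6→7→4→5→0→8→3 bottleneck 3, total now 34
augment #7: 2→9→12→7→4→5→0→8→3 bottleneck 2, total now 36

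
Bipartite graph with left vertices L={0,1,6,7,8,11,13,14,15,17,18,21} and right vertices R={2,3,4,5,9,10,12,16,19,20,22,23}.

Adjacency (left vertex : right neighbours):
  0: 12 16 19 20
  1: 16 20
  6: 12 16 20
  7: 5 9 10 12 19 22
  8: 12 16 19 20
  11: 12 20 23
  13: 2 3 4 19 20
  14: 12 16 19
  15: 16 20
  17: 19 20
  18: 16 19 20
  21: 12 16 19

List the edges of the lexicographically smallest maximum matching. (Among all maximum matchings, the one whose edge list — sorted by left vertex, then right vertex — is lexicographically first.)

Lex-smallest maximum matching: {(0,12), (1,16), (6,20), (7,5), (8,19), (11,23), (13,2)}

|M| = 7 (so the lex-smallest maximum matching has 7 edges)
process left vertices in ascending order; for each, take the smallest-labelled available neighbour that still permits 7 edges overall, or leave it unmatched if none does
lex-smallest matching: {0-12, 1-16, 6-20, 7-5, 8-19, 11-23, 13-2}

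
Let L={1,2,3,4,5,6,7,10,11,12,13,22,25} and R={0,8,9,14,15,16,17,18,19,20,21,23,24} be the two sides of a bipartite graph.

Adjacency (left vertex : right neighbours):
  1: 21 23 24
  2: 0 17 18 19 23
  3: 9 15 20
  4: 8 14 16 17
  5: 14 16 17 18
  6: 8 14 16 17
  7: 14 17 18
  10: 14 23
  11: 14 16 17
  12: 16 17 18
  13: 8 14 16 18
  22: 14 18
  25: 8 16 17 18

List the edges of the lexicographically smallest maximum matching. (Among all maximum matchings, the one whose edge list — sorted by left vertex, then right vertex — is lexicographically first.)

Lex-smallest maximum matching: {(1,21), (2,0), (3,9), (4,8), (5,14), (6,16), (7,17), (10,23), (12,18)}

|M| = 9 (so the lex-smallest maximum matching has 9 edges)
process left vertices in ascending order; for each, take the smallest-labelled available neighbour that still permits 9 edges overall, or leave it unmatched if none does
lex-smallest matching: {1-21, 2-0, 3-9, 4-8, 5-14, 6-16, 7-17, 10-23, 12-18}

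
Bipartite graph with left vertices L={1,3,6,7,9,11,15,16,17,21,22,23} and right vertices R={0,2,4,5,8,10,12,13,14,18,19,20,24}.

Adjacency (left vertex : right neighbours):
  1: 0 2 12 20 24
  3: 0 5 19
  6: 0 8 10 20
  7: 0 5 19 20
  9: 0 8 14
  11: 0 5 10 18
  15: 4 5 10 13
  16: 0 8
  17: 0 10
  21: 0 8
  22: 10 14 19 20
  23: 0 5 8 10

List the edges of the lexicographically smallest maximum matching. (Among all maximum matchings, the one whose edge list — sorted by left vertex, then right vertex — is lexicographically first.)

Lex-smallest maximum matching: {(1,2), (3,0), (6,8), (7,19), (9,14), (11,18), (15,4), (17,10), (22,20), (23,5)}

|M| = 10 (so the lex-smallest maximum matching has 10 edges)
process left vertices in ascending order; for each, take the smallest-labelled available neighbour that still permits 10 edges overall, or leave it unmatched if none does
lex-smallest matching: {1-2, 3-0, 6-8, 7-19, 9-14, 11-18, 15-4, 17-10, 22-20, 23-5}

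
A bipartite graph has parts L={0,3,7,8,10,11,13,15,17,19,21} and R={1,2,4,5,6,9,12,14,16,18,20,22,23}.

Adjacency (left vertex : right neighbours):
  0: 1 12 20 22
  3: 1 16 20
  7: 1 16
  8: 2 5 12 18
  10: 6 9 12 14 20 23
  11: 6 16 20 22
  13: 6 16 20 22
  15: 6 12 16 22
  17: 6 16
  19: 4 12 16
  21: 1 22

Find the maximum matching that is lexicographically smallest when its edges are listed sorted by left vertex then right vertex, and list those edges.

Lex-smallest maximum matching: {(0,1), (3,16), (8,2), (10,9), (11,6), (13,20), (15,12), (19,4), (21,22)}

|M| = 9 (so the lex-smallest maximum matching has 9 edges)
process left vertices in ascending order; for each, take the smallest-labelled available neighbour that still permits 9 edges overall, or leave it unmatched if none does
lex-smallest matching: {0-1, 3-16, 8-2, 10-9, 11-6, 13-20, 15-12, 19-4, 21-22}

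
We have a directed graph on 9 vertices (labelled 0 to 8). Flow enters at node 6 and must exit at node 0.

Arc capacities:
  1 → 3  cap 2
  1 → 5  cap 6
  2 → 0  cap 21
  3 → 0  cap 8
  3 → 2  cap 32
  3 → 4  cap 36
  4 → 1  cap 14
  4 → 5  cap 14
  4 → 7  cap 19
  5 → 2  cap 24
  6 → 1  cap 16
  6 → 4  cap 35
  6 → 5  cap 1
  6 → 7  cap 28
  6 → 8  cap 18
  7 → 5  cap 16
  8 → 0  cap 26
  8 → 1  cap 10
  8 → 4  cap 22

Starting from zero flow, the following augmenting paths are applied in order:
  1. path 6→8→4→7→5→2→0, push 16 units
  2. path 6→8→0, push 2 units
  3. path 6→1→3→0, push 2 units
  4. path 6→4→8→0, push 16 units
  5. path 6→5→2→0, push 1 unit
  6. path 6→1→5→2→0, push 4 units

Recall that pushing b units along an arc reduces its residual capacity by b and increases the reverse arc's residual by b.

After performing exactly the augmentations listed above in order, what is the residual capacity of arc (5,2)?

after path 1 (6→8→4→7→5→2→0, push 16): res(5,2)=8
after path 2 (6→8→0, push 2): res(5,2)=8
after path 3 (6→1→3→0, push 2): res(5,2)=8
after path 4 (6→4→8→0, push 16): res(5,2)=8
after path 5 (6→5→2→0, push 1): res(5,2)=7
after path 6 (6→1→5→2→0, push 4): res(5,2)=3

Residual capacity of (5,2): 3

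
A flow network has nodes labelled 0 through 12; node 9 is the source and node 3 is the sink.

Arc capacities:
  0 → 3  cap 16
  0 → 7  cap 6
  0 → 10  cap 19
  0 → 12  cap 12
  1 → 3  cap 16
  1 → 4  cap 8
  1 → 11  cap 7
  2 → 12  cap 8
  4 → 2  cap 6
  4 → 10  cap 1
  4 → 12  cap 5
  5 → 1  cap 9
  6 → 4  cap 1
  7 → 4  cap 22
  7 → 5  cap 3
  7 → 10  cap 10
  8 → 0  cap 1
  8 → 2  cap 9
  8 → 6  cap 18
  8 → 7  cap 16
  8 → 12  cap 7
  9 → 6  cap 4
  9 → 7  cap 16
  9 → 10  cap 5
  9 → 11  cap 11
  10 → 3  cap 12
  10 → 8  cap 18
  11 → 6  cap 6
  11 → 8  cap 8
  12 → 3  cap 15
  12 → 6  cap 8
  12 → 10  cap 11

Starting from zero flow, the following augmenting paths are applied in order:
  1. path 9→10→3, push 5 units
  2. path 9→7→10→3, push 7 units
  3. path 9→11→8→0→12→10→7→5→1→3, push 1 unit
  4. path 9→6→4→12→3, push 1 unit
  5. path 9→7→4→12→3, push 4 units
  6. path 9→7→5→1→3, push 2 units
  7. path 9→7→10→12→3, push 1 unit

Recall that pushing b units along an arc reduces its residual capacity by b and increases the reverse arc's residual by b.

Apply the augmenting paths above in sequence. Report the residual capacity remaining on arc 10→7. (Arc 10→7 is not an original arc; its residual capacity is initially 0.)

after path 1 (9→10→3, push 5): res(10,7)=0
after path 2 (9→7→10→3, push 7): res(10,7)=7
after path 3 (9→11→8→0→12→10→7→5→1→3, push 1): res(10,7)=6
after path 4 (9→6→4→12→3, push 1): res(10,7)=6
after path 5 (9→7→4→12→3, push 4): res(10,7)=6
after path 6 (9→7→5→1→3, push 2): res(10,7)=6
after path 7 (9→7→10→12→3, push 1): res(10,7)=7

Residual capacity of (10,7): 7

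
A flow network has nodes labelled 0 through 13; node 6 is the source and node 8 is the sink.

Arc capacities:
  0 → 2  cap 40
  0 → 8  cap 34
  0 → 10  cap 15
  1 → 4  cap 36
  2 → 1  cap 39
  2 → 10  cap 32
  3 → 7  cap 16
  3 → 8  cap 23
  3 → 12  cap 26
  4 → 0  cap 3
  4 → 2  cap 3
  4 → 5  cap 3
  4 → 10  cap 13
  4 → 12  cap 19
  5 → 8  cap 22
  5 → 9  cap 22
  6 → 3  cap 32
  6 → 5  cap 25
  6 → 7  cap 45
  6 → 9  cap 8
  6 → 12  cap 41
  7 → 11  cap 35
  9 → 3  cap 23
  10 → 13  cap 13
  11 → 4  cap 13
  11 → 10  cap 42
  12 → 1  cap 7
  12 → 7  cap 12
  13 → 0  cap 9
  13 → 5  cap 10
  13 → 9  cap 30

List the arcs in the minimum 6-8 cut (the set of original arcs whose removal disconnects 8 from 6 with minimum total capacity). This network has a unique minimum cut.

Min-cut arcs: {(3,8), (4,0), (5,8), (13,0)} (total capacity 57)

augment #1: 6→3→8 push 23
augment #2: 6→5→8 push 22
augment #3: 6→7→11→4→0→8 push 3
augment #4: 6→7→11→10→13→0→8 push 9
max flow = 57; residual-reachable set from 6 gives S-side
cut edges (S→T): {(3,8), (4,0), (5,8), (13,0)} total cap 57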